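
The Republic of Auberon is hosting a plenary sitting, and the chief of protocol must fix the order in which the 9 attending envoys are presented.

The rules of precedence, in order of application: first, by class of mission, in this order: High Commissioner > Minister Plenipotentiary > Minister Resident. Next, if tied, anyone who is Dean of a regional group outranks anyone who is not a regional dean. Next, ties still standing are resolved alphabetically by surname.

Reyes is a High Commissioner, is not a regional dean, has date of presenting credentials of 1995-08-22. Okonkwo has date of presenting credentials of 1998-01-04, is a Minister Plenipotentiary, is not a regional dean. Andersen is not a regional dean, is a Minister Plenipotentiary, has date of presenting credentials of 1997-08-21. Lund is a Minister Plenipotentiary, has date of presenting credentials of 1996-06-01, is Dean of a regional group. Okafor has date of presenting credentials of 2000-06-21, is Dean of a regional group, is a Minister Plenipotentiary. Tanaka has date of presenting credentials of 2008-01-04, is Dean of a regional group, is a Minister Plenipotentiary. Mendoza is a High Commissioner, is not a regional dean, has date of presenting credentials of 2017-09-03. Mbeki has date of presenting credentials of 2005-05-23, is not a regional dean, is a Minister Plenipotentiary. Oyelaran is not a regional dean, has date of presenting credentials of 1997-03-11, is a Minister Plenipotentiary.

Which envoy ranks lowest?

By class of mission: Mendoza and Reyes (High Commissioner); then Lund, Okafor, Tanaka, Andersen, Mbeki, Okonkwo and Oyelaran (Minister Plenipotentiary).
Mendoza and Reyes are each not a regional dean, so the next rule applies.
Among Mendoza and Reyes, alphabetically by surname: Mendoza before Reyes.
Among Lund, Okafor, Tanaka, Andersen, Mbeki, Okonkwo and Oyelaran, Dean of a regional group before not a regional dean: Lund, Okafor and Tanaka (Dean of a regional group) before Andersen, Mbeki, Okonkwo and Oyelaran (not a regional dean).
Among Lund, Okafor and Tanaka, alphabetically by surname: Lund before Okafor before Tanaka.
Among Andersen, Mbeki, Okonkwo and Oyelaran, alphabetically by surname: Andersen before Mbeki before Okonkwo before Oyelaran.
Order: Mendoza, Reyes, Lund, Okafor, Tanaka, Andersen, Mbeki, Okonkwo, Oyelaran.

Oyelaran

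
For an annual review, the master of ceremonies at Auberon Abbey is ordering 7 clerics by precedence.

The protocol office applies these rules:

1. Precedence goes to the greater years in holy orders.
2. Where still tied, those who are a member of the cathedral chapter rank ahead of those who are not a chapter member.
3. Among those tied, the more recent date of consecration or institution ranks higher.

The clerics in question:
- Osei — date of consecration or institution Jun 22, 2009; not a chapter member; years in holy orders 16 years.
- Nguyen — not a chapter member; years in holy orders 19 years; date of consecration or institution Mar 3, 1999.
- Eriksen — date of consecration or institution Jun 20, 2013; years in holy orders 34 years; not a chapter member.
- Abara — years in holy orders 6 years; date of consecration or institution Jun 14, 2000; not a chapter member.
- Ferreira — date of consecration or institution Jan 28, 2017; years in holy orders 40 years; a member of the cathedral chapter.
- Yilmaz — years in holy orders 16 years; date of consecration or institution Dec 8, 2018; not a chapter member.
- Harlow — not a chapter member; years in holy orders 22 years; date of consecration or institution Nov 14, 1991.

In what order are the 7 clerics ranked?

By years in holy orders (higher first): Ferreira (40 years); then Eriksen (34 years); then Harlow (22 years); then Nguyen (19 years); then Yilmaz and Osei (both 16 years); then Abara (6 years).
Yilmaz and Osei are each not a chapter member, so the next rule applies.
Among Yilmaz and Osei, by date of consecration or institution (later first): Yilmaz (Dec 8, 2018) before Osei (Jun 22, 2009).
Full order: Ferreira, Eriksen, Harlow, Nguyen, Yilmaz, Osei, Abara.

Ferreira, Eriksen, Harlow, Nguyen, Yilmaz, Osei, Abara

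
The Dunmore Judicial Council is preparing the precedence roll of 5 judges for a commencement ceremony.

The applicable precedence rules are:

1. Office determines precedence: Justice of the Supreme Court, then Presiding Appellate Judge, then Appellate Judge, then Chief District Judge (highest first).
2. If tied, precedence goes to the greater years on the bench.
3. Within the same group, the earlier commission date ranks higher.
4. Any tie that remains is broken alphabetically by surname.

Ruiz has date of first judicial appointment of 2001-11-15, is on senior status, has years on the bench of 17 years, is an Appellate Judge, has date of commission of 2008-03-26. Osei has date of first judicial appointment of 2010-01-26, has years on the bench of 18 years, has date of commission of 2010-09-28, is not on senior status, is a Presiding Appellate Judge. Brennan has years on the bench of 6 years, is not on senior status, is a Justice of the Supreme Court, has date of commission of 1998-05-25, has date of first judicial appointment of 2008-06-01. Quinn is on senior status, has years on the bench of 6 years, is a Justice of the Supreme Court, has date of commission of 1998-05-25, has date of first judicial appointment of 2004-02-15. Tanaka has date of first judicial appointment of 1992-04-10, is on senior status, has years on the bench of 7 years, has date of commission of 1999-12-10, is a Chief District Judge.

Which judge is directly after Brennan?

By office: Brennan and Quinn (Justice of the Supreme Court); then Osei (Presiding Appellate Judge); then Ruiz (Appellate Judge); then Tanaka (Chief District Judge).
Brennan and Quinn both have years on the bench 6 years, so the next rule applies.
Brennan and Quinn both have date of commission 1998-05-25, so the next rule applies.
Among Brennan and Quinn, alphabetically by surname: Brennan before Quinn.
Order: Brennan, Quinn, Osei, Ruiz, Tanaka.

Quinn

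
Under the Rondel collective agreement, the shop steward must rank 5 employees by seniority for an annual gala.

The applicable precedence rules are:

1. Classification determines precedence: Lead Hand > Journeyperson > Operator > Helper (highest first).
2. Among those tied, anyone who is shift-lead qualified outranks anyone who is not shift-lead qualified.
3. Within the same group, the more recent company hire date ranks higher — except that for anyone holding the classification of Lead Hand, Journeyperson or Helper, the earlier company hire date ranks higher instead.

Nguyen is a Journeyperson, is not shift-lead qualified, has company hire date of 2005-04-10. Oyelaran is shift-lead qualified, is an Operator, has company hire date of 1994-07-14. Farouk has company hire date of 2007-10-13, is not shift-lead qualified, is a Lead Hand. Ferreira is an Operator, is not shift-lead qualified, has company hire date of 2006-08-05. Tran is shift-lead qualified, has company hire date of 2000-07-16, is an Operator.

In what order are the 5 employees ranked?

Farouk, Nguyen, Tran, Oyelaran, Ferreira

By classification: Farouk (Lead Hand); then Nguyen (Journeyperson); then Tran, Oyelaran and Ferreira (Operator).
Among Tran, Oyelaran and Ferreira, shift-lead qualified before not shift-lead qualified: Tran and Oyelaran (shift-lead qualified) before Ferreira (not shift-lead qualified).
Among Tran and Oyelaran, by company hire date (later first): Tran (2000-07-16) before Oyelaran (1994-07-14).
Full order: Farouk, Nguyen, Tran, Oyelaran, Ferreira.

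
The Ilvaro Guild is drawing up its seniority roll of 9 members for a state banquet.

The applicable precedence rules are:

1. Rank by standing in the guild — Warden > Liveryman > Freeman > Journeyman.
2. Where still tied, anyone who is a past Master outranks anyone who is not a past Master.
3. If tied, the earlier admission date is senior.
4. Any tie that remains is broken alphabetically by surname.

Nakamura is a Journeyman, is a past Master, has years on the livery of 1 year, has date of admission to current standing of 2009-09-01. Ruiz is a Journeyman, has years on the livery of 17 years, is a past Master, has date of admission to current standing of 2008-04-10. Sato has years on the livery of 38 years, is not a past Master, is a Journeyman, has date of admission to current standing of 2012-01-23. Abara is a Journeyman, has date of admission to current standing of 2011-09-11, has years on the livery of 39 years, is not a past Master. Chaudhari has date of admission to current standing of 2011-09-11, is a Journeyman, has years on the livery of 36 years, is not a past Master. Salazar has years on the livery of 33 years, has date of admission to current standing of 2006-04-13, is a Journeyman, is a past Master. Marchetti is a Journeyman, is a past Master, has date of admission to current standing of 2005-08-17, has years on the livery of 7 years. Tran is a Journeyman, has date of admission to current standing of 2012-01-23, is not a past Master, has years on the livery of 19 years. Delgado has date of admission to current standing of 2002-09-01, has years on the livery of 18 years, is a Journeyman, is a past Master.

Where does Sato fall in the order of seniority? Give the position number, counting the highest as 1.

8

By standing in the guild: Delgado, Marchetti, Salazar, Ruiz, Nakamura, Abara, Chaudhari, Sato and Tran (Journeyman).
Among Delgado, Marchetti, Salazar, Ruiz, Nakamura, Abara, Chaudhari, Sato and Tran, a past Master before not a past Master: Delgado, Marchetti, Salazar, Ruiz and Nakamura (a past Master) before Abara, Chaudhari, Sato and Tran (not a past Master).
Among Delgado, Marchetti, Salazar, Ruiz and Nakamura, by date of admission to current standing (earlier first): Delgado (2002-09-01) before Marchetti (2005-08-17) before Salazar (2006-04-13) before Ruiz (2008-04-10) before Nakamura (2009-09-01).
Among Abara, Chaudhari, Sato and Tran, by date of admission to current standing (earlier first): Abara and Chaudhari (2011-09-11) before Sato and Tran (2012-01-23).
Among Abara and Chaudhari, alphabetically by surname: Abara before Chaudhari.
Among Sato and Tran, alphabetically by surname: Sato before Tran.
Order: Delgado, Marchetti, Salazar, Ruiz, Nakamura, Abara, Chaudhari, Sato, Tran. So position 8.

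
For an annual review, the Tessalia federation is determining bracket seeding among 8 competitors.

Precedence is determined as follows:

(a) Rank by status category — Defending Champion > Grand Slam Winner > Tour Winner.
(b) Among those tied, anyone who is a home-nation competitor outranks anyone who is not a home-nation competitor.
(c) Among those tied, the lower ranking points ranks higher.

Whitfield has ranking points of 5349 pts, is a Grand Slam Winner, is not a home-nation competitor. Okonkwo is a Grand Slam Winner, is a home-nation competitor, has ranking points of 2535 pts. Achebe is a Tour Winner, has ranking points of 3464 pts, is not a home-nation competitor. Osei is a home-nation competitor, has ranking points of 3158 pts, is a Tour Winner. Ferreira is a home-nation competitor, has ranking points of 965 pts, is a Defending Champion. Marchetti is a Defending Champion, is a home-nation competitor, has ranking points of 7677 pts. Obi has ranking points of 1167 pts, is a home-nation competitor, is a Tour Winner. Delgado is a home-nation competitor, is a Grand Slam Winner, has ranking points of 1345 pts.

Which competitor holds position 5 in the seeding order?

Whitfield

By status category: Ferreira and Marchetti (Defending Champion); then Delgado, Okonkwo and Whitfield (Grand Slam Winner); then Obi, Osei and Achebe (Tour Winner).
Ferreira and Marchetti are each a home-nation competitor, so the next rule applies.
Among Ferreira and Marchetti, by ranking points (lower first): Ferreira (965 pts) before Marchetti (7677 pts).
Among Delgado, Okonkwo and Whitfield, a home-nation competitor before not a home-nation competitor: Delgado and Okonkwo (a home-nation competitor) before Whitfield (not a home-nation competitor).
Among Delgado and Okonkwo, by ranking points (lower first): Delgado (1345 pts) before Okonkwo (2535 pts).
Among Obi, Osei and Achebe, a home-nation competitor before not a home-nation competitor: Obi and Osei (a home-nation competitor) before Achebe (not a home-nation competitor).
Among Obi and Osei, by ranking points (lower first): Obi (1167 pts) before Osei (3158 pts).
Order: Ferreira, Marchetti, Delgado, Okonkwo, Whitfield, Obi, Osei, Achebe.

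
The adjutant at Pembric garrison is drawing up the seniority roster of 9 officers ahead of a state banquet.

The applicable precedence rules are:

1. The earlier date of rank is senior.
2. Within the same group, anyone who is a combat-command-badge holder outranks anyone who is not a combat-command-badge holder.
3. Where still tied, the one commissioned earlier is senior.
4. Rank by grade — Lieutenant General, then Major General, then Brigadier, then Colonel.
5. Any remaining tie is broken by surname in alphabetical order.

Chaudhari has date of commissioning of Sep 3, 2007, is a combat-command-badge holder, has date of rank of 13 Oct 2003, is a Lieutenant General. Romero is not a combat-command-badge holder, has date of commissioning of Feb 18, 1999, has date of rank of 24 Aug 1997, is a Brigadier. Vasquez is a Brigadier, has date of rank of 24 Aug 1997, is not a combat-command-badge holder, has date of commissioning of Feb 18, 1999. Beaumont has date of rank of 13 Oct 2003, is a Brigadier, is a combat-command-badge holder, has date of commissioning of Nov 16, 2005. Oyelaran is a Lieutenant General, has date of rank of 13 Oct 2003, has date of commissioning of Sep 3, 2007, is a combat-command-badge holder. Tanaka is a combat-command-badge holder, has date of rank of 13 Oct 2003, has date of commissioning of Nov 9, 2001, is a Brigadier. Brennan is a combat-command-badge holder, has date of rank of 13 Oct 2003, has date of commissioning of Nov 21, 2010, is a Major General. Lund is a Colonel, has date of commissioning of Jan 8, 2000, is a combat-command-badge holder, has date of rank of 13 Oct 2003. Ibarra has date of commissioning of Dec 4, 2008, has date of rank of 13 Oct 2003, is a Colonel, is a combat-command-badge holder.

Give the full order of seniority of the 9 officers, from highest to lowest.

Romero, Vasquez, Lund, Tanaka, Beaumont, Chaudhari, Oyelaran, Ibarra, Brennan

By date of rank (earlier first): Romero and Vasquez (both 24 Aug 1997); then Lund, Tanaka, Beaumont, Chaudhari, Oyelaran, Ibarra and Brennan (each 13 Oct 2003).
Romero and Vasquez are each not a combat-command-badge holder, so the next rule applies.
Romero and Vasquez both have date of commissioning Feb 18, 1999, so the next rule applies.
Romero and Vasquez are each Brigadier, so the next rule applies.
Among Romero and Vasquez, alphabetically by surname: Romero before Vasquez.
Lund, Tanaka, Beaumont, Chaudhari, Oyelaran, Ibarra and Brennan are each a combat-command-badge holder, so the next rule applies.
Among Lund, Tanaka, Beaumont, Chaudhari, Oyelaran, Ibarra and Brennan, by date of commissioning (earlier first): Lund (Jan 8, 2000) before Tanaka (Nov 9, 2001) before Beaumont (Nov 16, 2005) before Chaudhari and Oyelaran (Sep 3, 2007) before Ibarra (Dec 4, 2008) before Brennan (Nov 21, 2010).
Chaudhari and Oyelaran are each Lieutenant General, so the next rule applies.
Among Chaudhari and Oyelaran, alphabetically by surname: Chaudhari before Oyelaran.
Full order: Romero, Vasquez, Lund, Tanaka, Beaumont, Chaudhari, Oyelaran, Ibarra, Brennan.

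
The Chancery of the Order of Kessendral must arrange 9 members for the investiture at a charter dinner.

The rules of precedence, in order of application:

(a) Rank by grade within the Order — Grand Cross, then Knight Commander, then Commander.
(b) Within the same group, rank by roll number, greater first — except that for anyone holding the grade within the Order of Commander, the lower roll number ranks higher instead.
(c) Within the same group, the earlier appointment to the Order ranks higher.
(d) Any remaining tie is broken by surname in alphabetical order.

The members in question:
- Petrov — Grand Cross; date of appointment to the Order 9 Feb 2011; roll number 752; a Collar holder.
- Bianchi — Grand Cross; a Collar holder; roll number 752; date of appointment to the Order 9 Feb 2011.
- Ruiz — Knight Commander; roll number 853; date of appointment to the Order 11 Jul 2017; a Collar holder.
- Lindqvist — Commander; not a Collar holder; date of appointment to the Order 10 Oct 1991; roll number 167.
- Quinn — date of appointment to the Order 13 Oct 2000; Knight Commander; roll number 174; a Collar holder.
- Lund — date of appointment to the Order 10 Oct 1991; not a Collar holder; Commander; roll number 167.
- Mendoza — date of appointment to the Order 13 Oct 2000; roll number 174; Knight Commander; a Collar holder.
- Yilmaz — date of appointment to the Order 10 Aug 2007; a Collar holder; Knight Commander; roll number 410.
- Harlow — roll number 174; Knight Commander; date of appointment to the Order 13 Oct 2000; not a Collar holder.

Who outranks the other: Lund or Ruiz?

By grade within the Order: Bianchi and Petrov (Grand Cross); then Ruiz, Yilmaz, Harlow, Mendoza and Quinn (Knight Commander); then Lindqvist and Lund (Commander).
Bianchi and Petrov both have roll number 752, so the next rule applies.
Bianchi and Petrov both have date of appointment to the Order 9 Feb 2011, so the next rule applies.
Among Bianchi and Petrov, alphabetically by surname: Bianchi before Petrov.
Among Ruiz, Yilmaz, Harlow, Mendoza and Quinn, by roll number (higher first): Ruiz (853) before Yilmaz (410) before Harlow, Mendoza and Quinn (174).
Harlow, Mendoza and Quinn all have date of appointment to the Order 13 Oct 2000, so the next rule applies.
Among Harlow, Mendoza and Quinn, alphabetically by surname: Harlow before Mendoza before Quinn.
Lindqvist and Lund both have roll number 167, so the next rule applies.
Lindqvist and Lund both have date of appointment to the Order 10 Oct 1991, so the next rule applies.
Among Lindqvist and Lund, alphabetically by surname: Lindqvist before Lund.
So Ruiz takes precedence.

Ruiz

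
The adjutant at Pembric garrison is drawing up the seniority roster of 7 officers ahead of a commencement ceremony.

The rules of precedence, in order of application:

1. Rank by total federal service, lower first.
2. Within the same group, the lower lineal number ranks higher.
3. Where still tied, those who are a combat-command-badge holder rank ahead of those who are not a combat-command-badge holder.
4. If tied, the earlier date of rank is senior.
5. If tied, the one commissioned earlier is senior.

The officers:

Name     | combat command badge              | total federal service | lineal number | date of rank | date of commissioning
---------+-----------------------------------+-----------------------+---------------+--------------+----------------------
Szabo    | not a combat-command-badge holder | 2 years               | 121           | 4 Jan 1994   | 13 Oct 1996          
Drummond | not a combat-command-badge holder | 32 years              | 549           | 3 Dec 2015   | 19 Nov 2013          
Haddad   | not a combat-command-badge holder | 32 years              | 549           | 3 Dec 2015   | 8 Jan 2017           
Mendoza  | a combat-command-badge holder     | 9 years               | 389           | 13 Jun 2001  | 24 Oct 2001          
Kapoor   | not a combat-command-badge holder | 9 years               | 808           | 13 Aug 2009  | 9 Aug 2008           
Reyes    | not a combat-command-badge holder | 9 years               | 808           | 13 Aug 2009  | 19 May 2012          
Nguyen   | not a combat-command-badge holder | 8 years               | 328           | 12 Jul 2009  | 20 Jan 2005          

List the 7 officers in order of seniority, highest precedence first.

Szabo, Nguyen, Mendoza, Kapoor, Reyes, Drummond, Haddad

By total federal service (lower first): Szabo (2 years); then Nguyen (8 years); then Mendoza, Kapoor and Reyes (each 9 years); then Drummond and Haddad (both 32 years).
Among Mendoza, Kapoor and Reyes, by lineal number (lower first): Mendoza (389) before Kapoor and Reyes (808).
Kapoor and Reyes are each not a combat-command-badge holder, so the next rule applies.
Kapoor and Reyes both have date of rank 13 Aug 2009, so the next rule applies.
Among Kapoor and Reyes, by date of commissioning (earlier first): Kapoor (9 Aug 2008) before Reyes (19 May 2012).
Drummond and Haddad both have lineal number 549, so the next rule applies.
Drummond and Haddad are each not a combat-command-badge holder, so the next rule applies.
Drummond and Haddad both have date of rank 3 Dec 2015, so the next rule applies.
Among Drummond and Haddad, by date of commissioning (earlier first): Drummond (19 Nov 2013) before Haddad (8 Jan 2017).
Full order: Szabo, Nguyen, Mendoza, Kapoor, Reyes, Drummond, Haddad.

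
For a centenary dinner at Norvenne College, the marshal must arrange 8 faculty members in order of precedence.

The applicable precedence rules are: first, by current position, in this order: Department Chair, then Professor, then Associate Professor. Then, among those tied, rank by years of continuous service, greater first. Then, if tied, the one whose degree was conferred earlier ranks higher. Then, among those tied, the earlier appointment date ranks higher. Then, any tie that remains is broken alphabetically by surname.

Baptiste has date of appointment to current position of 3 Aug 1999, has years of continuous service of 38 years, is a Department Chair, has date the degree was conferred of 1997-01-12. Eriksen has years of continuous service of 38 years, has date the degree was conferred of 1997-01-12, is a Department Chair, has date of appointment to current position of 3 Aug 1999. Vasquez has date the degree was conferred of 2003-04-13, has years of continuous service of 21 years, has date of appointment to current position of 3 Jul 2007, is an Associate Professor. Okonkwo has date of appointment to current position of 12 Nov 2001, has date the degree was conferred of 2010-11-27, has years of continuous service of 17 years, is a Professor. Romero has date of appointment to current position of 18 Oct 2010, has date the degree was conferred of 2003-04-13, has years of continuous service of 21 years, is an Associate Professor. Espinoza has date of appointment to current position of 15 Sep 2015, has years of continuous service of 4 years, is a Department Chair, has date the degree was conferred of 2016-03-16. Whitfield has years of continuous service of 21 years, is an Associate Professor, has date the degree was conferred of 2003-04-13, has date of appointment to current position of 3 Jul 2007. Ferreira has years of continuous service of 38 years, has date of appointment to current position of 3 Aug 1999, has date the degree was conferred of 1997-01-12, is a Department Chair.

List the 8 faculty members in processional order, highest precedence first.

By current position: Baptiste, Eriksen, Ferreira and Espinoza (Department Chair); then Okonkwo (Professor); then Vasquez, Whitfield and Romero (Associate Professor).
Among Baptiste, Eriksen, Ferreira and Espinoza, by years of continuous service (higher first): Baptiste, Eriksen and Ferreira (38 years) before Espinoza (4 years).
Baptiste, Eriksen and Ferreira all have date the degree was conferred 1997-01-12, so the next rule applies.
Baptiste, Eriksen and Ferreira all have date of appointment to current position 3 Aug 1999, so the next rule applies.
Among Baptiste, Eriksen and Ferreira, alphabetically by surname: Baptiste before Eriksen before Ferreira.
Vasquez, Whitfield and Romero all have years of continuous service 21 years, so the next rule applies.
Vasquez, Whitfield and Romero all have date the degree was conferred 2003-04-13, so the next rule applies.
Among Vasquez, Whitfield and Romero, by date of appointment to current position (earlier first): Vasquez and Whitfield (3 Jul 2007) before Romero (18 Oct 2010).
Among Vasquez and Whitfield, alphabetically by surname: Vasquez before Whitfield.
Full order: Baptiste, Eriksen, Ferreira, Espinoza, Okonkwo, Vasquez, Whitfield, Romero.

Baptiste, Eriksen, Ferreira, Espinoza, Okonkwo, Vasquez, Whitfield, Romero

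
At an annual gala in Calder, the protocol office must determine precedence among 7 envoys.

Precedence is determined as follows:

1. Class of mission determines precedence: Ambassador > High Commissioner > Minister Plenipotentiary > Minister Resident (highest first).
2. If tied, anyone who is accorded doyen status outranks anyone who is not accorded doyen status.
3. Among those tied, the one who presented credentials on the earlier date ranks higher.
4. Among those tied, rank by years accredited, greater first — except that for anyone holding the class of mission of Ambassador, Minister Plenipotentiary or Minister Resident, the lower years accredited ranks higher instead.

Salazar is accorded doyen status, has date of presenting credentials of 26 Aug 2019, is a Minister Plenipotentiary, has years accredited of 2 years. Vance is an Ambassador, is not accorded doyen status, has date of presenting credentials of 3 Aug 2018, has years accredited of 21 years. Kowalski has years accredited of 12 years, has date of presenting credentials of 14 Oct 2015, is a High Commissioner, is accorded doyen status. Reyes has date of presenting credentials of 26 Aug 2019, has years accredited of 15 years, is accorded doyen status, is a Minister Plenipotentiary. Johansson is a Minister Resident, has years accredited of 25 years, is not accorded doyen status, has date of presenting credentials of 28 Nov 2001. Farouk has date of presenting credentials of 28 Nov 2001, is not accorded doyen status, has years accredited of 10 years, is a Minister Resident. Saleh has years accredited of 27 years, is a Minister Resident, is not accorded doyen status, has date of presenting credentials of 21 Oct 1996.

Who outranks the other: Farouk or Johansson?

By class of mission: Vance (Ambassador); then Kowalski (High Commissioner); then Salazar and Reyes (Minister Plenipotentiary); then Saleh, Farouk and Johansson (Minister Resident).
Salazar and Reyes are each accorded doyen status, so the next rule applies.
Salazar and Reyes both have date of presenting credentials 26 Aug 2019, so the next rule applies.
Among Salazar and Reyes, by years accredited (lower first) (reversed rule for this group): Salazar (2 years) before Reyes (15 years).
Saleh, Farouk and Johansson are each not accorded doyen status, so the next rule applies.
Among Saleh, Farouk and Johansson, by date of presenting credentials (earlier first): Saleh (21 Oct 1996) before Farouk and Johansson (28 Nov 2001).
Among Farouk and Johansson, by years accredited (lower first) (reversed rule for this group): Farouk (10 years) before Johansson (25 years).
So Farouk takes precedence.

Farouk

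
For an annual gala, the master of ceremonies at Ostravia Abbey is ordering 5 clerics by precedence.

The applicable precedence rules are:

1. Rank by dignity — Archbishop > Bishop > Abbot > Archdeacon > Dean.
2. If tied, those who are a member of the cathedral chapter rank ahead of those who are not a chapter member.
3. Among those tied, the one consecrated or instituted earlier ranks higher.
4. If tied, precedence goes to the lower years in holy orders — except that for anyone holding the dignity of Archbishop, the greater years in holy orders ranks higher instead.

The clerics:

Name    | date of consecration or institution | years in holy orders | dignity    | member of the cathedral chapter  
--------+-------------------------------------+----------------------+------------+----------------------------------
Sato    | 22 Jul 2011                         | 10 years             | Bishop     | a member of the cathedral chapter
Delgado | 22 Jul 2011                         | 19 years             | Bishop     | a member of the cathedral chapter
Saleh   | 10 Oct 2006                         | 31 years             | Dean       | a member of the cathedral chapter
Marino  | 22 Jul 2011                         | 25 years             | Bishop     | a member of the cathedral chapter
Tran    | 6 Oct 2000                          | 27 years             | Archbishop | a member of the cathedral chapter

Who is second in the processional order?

Sato

By dignity: Tran (Archbishop); then Sato, Delgado and Marino (Bishop); then Saleh (Dean).
Sato, Delgado and Marino are each a member of the cathedral chapter, so the next rule applies.
Sato, Delgado and Marino all have date of consecration or institution 22 Jul 2011, so the next rule applies.
Among Sato, Delgado and Marino, by years in holy orders (lower first): Sato (10 years) before Delgado (19 years) before Marino (25 years).
Order: Tran, Sato, Delgado, Marino, Saleh.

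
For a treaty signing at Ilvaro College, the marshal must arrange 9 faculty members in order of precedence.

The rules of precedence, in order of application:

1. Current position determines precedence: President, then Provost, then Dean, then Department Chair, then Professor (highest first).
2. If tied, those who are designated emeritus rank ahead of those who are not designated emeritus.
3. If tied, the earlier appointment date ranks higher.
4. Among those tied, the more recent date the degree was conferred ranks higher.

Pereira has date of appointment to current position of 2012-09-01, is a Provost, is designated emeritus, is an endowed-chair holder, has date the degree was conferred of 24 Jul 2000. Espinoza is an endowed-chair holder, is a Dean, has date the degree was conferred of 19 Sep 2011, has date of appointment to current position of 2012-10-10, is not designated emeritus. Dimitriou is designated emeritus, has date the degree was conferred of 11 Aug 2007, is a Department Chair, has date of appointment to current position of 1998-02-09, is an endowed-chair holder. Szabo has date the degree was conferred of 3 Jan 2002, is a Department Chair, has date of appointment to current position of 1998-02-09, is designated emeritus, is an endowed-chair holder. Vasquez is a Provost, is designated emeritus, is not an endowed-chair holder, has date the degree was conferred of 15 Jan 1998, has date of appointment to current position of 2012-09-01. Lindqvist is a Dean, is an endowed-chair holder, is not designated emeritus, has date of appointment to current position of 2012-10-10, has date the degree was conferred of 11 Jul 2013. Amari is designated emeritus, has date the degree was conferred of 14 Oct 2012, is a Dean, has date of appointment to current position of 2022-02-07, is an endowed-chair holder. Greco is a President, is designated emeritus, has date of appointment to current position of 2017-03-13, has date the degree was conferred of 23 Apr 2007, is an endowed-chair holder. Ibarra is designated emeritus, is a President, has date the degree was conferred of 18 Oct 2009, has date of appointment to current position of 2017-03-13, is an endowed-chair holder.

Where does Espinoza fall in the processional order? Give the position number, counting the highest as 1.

7

By current position: Ibarra and Greco (President); then Pereira and Vasquez (Provost); then Amari, Lindqvist and Espinoza (Dean); then Dimitriou and Szabo (Department Chair).
Ibarra and Greco are each designated emeritus, so the next rule applies.
Ibarra and Greco both have date of appointment to current position 2017-03-13, so the next rule applies.
Among Ibarra and Greco, by date the degree was conferred (later first): Ibarra (18 Oct 2009) before Greco (23 Apr 2007).
Pereira and Vasquez are each designated emeritus, so the next rule applies.
Pereira and Vasquez both have date of appointment to current position 2012-09-01, so the next rule applies.
Among Pereira and Vasquez, by date the degree was conferred (later first): Pereira (24 Jul 2000) before Vasquez (15 Jan 1998).
Among Amari, Lindqvist and Espinoza, designated emeritus before not designated emeritus: Amari (designated emeritus) before Lindqvist and Espinoza (not designated emeritus).
Lindqvist and Espinoza both have date of appointment to current position 2012-10-10, so the next rule applies.
Among Lindqvist and Espinoza, by date the degree was conferred (later first): Lindqvist (11 Jul 2013) before Espinoza (19 Sep 2011).
Dimitriou and Szabo are each designated emeritus, so the next rule applies.
Dimitriou and Szabo both have date of appointment to current position 1998-02-09, so the next rule applies.
Among Dimitriou and Szabo, by date the degree was conferred (later first): Dimitriou (11 Aug 2007) before Szabo (3 Jan 2002).
Order: Ibarra, Greco, Pereira, Vasquez, Amari, Lindqvist, Espinoza, Dimitriou, Szabo. So position 7.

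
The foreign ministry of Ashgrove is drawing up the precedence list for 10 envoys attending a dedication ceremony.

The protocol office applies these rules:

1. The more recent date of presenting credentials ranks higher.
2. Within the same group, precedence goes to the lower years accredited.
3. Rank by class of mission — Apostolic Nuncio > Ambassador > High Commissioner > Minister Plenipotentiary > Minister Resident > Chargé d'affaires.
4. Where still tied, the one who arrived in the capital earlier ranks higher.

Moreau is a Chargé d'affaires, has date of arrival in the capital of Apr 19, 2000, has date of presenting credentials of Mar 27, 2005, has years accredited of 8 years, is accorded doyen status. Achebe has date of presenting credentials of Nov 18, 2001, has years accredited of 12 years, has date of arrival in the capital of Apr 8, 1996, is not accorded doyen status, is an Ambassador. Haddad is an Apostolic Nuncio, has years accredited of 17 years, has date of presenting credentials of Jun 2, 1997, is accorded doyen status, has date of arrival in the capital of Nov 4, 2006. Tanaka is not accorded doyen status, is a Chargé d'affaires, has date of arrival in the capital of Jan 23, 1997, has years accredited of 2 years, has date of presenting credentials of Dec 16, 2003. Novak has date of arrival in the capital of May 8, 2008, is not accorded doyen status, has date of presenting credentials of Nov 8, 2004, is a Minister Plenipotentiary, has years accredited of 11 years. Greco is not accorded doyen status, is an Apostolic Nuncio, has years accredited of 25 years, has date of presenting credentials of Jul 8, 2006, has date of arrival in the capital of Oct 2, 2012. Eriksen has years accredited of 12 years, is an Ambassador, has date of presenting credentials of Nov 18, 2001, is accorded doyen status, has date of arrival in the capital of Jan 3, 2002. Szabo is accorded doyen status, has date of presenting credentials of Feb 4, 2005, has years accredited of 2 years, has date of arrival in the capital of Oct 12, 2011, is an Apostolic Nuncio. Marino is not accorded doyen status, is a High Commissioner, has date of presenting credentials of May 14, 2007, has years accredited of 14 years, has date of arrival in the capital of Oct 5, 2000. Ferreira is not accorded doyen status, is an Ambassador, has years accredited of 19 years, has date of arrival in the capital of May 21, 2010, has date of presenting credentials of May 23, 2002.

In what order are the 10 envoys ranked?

Marino, Greco, Moreau, Szabo, Novak, Tanaka, Ferreira, Achebe, Eriksen, Haddad

By date of presenting credentials (later first): Marino (May 14, 2007); then Greco (Jul 8, 2006); then Moreau (Mar 27, 2005); then Szabo (Feb 4, 2005); then Novak (Nov 8, 2004); then Tanaka (Dec 16, 2003); then Ferreira (May 23, 2002); then Achebe and Eriksen (both Nov 18, 2001); then Haddad (Jun 2, 1997).
Achebe and Eriksen both have years accredited 12 years, so the next rule applies.
Achebe and Eriksen are each Ambassador, so the next rule applies.
Among Achebe and Eriksen, by date of arrival in the capital (earlier first): Achebe (Apr 8, 1996) before Eriksen (Jan 3, 2002).
Full order: Marino, Greco, Moreau, Szabo, Novak, Tanaka, Ferreira, Achebe, Eriksen, Haddad.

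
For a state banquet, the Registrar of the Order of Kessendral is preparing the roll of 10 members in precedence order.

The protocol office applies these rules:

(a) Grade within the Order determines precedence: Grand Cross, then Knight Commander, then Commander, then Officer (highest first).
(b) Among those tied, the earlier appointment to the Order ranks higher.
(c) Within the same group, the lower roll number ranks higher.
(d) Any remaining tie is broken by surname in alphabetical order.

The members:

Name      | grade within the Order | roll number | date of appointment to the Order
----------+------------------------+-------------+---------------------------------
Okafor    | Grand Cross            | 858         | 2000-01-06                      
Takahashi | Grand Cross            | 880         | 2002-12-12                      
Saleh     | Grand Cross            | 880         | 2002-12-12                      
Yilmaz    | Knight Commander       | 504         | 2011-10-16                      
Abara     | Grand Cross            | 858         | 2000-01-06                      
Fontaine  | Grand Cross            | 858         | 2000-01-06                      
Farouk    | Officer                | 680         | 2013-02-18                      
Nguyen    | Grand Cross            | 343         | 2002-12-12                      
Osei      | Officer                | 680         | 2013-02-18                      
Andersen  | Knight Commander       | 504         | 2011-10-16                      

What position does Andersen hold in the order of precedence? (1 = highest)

7

By grade within the Order: Abara, Fontaine, Okafor, Nguyen, Saleh and Takahashi (Grand Cross); then Andersen and Yilmaz (Knight Commander); then Farouk and Osei (Officer).
Among Abara, Fontaine, Okafor, Nguyen, Saleh and Takahashi, by date of appointment to the Order (earlier first): Abara, Fontaine and Okafor (2000-01-06) before Nguyen, Saleh and Takahashi (2002-12-12).
Abara, Fontaine and Okafor all have roll number 858, so the next rule applies.
Among Abara, Fontaine and Okafor, alphabetically by surname: Abara before Fontaine before Okafor.
Among Nguyen, Saleh and Takahashi, by roll number (lower first): Nguyen (343) before Saleh and Takahashi (880).
Among Saleh and Takahashi, alphabetically by surname: Saleh before Takahashi.
Andersen and Yilmaz both have date of appointment to the Order 2011-10-16, so the next rule applies.
Andersen and Yilmaz both have roll number 504, so the next rule applies.
Among Andersen and Yilmaz, alphabetically by surname: Andersen before Yilmaz.
Farouk and Osei both have date of appointment to the Order 2013-02-18, so the next rule applies.
Farouk and Osei both have roll number 680, so the next rule applies.
Among Farouk and Osei, alphabetically by surname: Farouk before Osei.
Order: Abara, Fontaine, Okafor, Nguyen, Saleh, Takahashi, Andersen, Yilmaz, Farouk, Osei. So position 7.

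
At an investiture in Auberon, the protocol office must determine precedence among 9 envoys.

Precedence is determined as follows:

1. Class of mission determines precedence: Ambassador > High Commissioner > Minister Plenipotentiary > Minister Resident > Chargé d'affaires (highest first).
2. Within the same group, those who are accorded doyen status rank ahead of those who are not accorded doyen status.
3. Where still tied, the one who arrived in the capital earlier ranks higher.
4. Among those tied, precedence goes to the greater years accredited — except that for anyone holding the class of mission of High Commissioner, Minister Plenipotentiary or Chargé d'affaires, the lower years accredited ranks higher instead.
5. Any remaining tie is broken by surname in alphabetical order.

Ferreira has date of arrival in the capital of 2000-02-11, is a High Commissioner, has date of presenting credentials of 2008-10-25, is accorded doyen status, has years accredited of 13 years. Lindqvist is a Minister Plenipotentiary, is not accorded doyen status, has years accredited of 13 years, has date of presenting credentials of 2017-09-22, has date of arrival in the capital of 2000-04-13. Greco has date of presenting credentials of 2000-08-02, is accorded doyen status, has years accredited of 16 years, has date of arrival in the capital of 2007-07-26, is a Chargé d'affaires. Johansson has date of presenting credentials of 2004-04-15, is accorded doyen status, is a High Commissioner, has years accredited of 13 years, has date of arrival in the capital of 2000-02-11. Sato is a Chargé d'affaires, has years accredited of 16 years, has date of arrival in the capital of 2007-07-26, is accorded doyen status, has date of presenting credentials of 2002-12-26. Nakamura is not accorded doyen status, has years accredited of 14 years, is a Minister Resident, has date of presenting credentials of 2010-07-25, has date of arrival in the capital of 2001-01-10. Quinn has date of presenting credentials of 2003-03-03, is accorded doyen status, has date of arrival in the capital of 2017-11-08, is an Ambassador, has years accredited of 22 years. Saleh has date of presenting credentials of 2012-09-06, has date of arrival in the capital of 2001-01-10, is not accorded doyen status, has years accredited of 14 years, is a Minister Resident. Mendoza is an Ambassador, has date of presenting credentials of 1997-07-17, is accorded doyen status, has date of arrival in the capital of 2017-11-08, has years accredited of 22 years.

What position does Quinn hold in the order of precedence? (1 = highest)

2

By class of mission: Mendoza and Quinn (Ambassador); then Ferreira and Johansson (High Commissioner); then Lindqvist (Minister Plenipotentiary); then Nakamura and Saleh (Minister Resident); then Greco and Sato (Chargé d'affaires).
Mendoza and Quinn are each accorded doyen status, so the next rule applies.
Mendoza and Quinn both have date of arrival in the capital 2017-11-08, so the next rule applies.
Mendoza and Quinn both have years accredited 22 years, so the next rule applies.
Among Mendoza and Quinn, alphabetically by surname: Mendoza before Quinn.
Ferreira and Johansson are each accorded doyen status, so the next rule applies.
Ferreira and Johansson both have date of arrival in the capital 2000-02-11, so the next rule applies.
Ferreira and Johansson both have years accredited 13 years, so the next rule applies.
Among Ferreira and Johansson, alphabetically by surname: Ferreira before Johansson.
Nakamura and Saleh are each not accorded doyen status, so the next rule applies.
Nakamura and Saleh both have date of arrival in the capital 2001-01-10, so the next rule applies.
Nakamura and Saleh both have years accredited 14 years, so the next rule applies.
Among Nakamura and Saleh, alphabetically by surname: Nakamura before Saleh.
Greco and Sato are each accorded doyen status, so the next rule applies.
Greco and Sato both have date of arrival in the capital 2007-07-26, so the next rule applies.
Greco and Sato both have years accredited 16 years, so the next rule applies.
Among Greco and Sato, alphabetically by surname: Greco before Sato.
Order: Mendoza, Quinn, Ferreira, Johansson, Lindqvist, Nakamura, Saleh, Greco, Sato. So position 2.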